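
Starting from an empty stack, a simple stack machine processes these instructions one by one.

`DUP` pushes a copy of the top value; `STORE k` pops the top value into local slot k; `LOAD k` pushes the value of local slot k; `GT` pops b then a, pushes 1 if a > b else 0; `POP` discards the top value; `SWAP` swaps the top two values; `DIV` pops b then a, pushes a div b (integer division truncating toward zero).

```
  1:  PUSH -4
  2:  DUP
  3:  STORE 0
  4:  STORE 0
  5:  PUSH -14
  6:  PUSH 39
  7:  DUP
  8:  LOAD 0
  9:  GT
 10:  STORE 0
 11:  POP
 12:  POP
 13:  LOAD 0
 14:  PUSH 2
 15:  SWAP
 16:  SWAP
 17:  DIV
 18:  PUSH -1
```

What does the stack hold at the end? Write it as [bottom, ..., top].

PUSH -4  -> -4
DUP      -> -4 -4
STORE 0  -> -4
STORE 0  -> (empty)
PUSH -14 -> -14
PUSH 39  -> -14 39
DUP      -> -14 39 39
LOAD 0   -> -14 39 39 -4
GT       -> -14 39 1
STORE 0  -> -14 39
POP      -> -14
POP      -> (empty)
LOAD 0   -> 1
PUSH 2   -> 1 2
SWAP     -> 2 1
SWAP     -> 1 2
DIV      -> 0
PUSH -1  -> 0 -1

[0, -1]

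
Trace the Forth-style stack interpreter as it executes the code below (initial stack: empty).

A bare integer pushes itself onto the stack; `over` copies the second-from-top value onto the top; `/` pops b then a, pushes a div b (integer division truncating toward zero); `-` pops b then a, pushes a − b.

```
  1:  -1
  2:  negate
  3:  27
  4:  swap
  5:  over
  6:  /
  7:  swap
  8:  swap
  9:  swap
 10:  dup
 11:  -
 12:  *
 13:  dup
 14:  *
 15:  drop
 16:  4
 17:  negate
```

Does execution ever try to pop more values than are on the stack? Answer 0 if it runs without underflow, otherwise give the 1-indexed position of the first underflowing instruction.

0

-1     : -1
negate : 1
27     : 1 27
swap   : 27 1
over   : 27 1 27
/      : 27 0
swap   : 0 27
swap   : 27 0
swap   : 0 27
dup    : 0 27 27
-      : 0 0
*      : 0
dup    : 0 0
*      : 0
drop   : (empty)
4      : 4
negate : -4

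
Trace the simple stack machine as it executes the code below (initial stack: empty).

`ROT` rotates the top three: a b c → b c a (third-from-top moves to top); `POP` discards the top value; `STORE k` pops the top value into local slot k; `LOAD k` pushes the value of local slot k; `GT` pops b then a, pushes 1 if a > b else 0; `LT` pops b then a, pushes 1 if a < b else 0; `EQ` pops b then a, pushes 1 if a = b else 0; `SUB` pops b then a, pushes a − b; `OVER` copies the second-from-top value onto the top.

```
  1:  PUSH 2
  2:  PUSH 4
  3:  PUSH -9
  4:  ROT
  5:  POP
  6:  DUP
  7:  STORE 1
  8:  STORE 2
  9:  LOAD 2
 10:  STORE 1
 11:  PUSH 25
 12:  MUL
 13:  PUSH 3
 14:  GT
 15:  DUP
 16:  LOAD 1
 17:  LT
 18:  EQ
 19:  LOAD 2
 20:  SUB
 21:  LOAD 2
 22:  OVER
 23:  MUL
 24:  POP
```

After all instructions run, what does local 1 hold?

-9

PUSH 2  → 2
PUSH 4  → 2 4
PUSH -9 → 2 4 -9
ROT     → 4 -9 2
POP     → 4 -9
DUP     → 4 -9 -9
STORE 1 → 4 -9
STORE 2 → 4
LOAD 2  → 4 -9
STORE 1 → 4
PUSH 25 → 4 25
MUL     → 100
PUSH 3  → 100 3
GT      → 1
DUP     → 1 1
LOAD 1  → 1 1 -9
LT      → 1 0
EQ      → 0
LOAD 2  → 0 -9
SUB     → 9
LOAD 2  → 9 -9
OVER    → 9 -9 9
MUL     → 9 -81
POP     → 9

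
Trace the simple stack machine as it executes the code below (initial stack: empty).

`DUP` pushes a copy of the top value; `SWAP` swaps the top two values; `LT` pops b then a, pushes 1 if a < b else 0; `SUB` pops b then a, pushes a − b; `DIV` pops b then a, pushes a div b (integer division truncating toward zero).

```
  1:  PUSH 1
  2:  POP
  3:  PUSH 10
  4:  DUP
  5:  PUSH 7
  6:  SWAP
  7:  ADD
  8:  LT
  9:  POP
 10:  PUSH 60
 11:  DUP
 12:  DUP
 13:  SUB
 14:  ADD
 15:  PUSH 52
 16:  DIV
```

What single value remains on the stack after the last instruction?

1

PUSH 1  : [1]
POP     : []
PUSH 10 : [10]
DUP     : [10, 10]
PUSH 7  : [10, 10, 7]
SWAP    : [10, 7, 10]
ADD     : [10, 17]
LT      : [1]
POP     : []
PUSH 60 : [60]
DUP     : [60, 60]
DUP     : [60, 60, 60]
SUB     : [60, 0]
ADD     : [60]
PUSH 52 : [60, 52]
DIV     : [1]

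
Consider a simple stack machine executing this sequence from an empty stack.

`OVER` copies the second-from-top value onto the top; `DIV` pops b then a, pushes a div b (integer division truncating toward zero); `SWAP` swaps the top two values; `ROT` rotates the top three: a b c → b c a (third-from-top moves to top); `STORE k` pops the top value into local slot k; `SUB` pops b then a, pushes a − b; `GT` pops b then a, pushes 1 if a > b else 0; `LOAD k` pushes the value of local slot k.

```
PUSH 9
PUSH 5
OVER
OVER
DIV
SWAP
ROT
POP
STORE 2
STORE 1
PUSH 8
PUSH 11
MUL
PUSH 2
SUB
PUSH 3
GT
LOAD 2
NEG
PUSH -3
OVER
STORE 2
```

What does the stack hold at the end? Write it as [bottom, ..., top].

PUSH 9  : [9]
PUSH 5  : [9, 5]
OVER    : [9, 5, 9]
OVER    : [9, 5, 9, 5]
DIV     : [9, 5, 1]
SWAP    : [9, 1, 5]
ROT     : [1, 5, 9]
POP     : [1, 5]
STORE 2 : [1]
STORE 1 : []
PUSH 8  : [8]
PUSH 11 : [8, 11]
MUL     : [88]
PUSH 2  : [88, 2]
SUB     : [86]
PUSH 3  : [86, 3]
GT      : [1]
LOAD 2  : [1, 5]
NEG     : [1, -5]
PUSH -3 : [1, -5, -3]
OVER    : [1, -5, -3, -5]
STORE 2 : [1, -5, -3]

[1, -5, -3]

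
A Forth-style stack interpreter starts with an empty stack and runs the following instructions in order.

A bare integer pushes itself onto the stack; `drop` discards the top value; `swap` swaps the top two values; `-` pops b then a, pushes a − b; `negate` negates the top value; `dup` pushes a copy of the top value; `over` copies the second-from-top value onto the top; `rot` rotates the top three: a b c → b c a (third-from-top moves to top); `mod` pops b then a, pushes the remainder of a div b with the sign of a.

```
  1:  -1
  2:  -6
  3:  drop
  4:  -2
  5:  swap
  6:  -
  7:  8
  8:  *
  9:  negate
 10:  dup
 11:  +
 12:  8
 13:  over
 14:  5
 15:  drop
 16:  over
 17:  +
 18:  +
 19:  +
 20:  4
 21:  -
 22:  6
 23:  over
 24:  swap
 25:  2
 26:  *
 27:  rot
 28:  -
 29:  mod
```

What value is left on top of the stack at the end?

-1     : -1
-6     : -1 -6
drop   : -1
-2     : -1 -2
swap   : -2 -1
-      : -1
8      : -1 8
*      : -8
negate : 8
dup    : 8 8
+      : 16
8      : 16 8
over   : 16 8 16
5      : 16 8 16 5
drop   : 16 8 16
over   : 16 8 16 8
+      : 16 8 24
+      : 16 32
+      : 48
4      : 48 4
-      : 44
6      : 44 6
over   : 44 6 44
swap   : 44 44 6
2      : 44 44 6 2
*      : 44 44 12
rot    : 44 12 44
-      : 44 -32
mod    : 12

12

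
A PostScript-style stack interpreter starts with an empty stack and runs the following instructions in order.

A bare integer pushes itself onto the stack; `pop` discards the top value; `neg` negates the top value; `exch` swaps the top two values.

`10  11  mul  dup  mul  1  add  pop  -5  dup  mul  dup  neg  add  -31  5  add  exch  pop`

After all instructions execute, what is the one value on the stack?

10    10
11    10 11
mul   110
dup   110 110
mul   12100
1     12100 1
add   12101
pop   (empty)
-5    -5
dup   -5 -5
mul   25
dup   25 25
neg   25 -25
add   0
-31   0 -31
5     0 -31 5
add   0 -26
exch  -26 0
pop   -26

-26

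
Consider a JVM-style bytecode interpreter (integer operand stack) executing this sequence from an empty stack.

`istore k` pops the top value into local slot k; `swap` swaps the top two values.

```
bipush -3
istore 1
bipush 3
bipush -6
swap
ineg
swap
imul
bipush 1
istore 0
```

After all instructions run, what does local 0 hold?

1

bipush -3 -> -3
istore 1  -> (empty)
bipush 3  -> 3
bipush -6 -> 3 -6
swap      -> -6 3
ineg      -> -6 -3
swap      -> -3 -6
imul      -> 18
bipush 1  -> 18 1
istore 0  -> 18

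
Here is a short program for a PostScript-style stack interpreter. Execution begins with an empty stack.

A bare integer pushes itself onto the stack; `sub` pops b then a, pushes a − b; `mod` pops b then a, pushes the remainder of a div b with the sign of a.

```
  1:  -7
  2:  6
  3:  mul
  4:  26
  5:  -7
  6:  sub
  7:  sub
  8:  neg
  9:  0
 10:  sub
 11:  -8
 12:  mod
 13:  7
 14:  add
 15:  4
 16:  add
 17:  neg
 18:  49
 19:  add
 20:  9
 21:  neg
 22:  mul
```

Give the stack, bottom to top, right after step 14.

[10]

-7  : [-7]
6   : [-7, 6]
mul : [-42]
26  : [-42, 26]
-7  : [-42, 26, -7]
sub : [-42, 33]
sub : [-75]
neg : [75]
0   : [75, 0]
sub : [75]
-8  : [75, -8]
mod : [3]
7   : [3, 7]
add : [10]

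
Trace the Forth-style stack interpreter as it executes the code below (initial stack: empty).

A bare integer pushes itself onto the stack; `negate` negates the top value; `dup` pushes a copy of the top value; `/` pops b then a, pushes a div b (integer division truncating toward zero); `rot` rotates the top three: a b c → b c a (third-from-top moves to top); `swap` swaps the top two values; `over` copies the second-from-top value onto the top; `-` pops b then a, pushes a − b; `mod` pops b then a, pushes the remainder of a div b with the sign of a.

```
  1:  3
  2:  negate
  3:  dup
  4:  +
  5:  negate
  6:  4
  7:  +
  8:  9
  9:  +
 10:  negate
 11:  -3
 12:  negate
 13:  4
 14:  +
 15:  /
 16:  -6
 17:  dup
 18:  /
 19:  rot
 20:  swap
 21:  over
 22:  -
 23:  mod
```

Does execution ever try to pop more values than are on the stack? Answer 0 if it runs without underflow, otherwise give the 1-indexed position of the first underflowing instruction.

3      → [3]
negate → [-3]
dup    → [-3, -3]
+      → [-6]
negate → [6]
4      → [6, 4]
+      → [10]
9      → [10, 9]
+      → [19]
negate → [-19]
-3     → [-19, -3]
negate → [-19, 3]
4      → [-19, 3, 4]
+      → [-19, 7]
/      → [-2]
-6     → [-2, -6]
dup    → [-2, -6, -6]
/      → [-2, 1]
rot  — needs 3 operands, stack has 2 → underflow

19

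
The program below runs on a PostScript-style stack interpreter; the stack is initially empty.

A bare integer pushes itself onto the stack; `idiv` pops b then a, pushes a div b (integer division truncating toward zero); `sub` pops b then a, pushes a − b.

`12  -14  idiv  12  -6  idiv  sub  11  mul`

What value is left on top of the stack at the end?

22

12   -> 12
-14  -> 12 -14
idiv -> 0
12   -> 0 12
-6   -> 0 12 -6
idiv -> 0 -2
sub  -> 2
11   -> 2 11
mul  -> 22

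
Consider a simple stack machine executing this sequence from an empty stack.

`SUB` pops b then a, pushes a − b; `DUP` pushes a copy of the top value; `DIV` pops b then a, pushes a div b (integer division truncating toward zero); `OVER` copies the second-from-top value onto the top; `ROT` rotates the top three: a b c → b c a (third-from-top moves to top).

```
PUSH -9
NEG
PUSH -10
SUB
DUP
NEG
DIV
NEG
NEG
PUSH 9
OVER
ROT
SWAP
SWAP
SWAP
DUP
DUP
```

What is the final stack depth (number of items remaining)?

PUSH -9  → [-9]
NEG      → [9]
PUSH -10 → [9, -10]
SUB      → [19]
DUP      → [19, 19]
NEG      → [19, -19]
DIV      → [-1]
NEG      → [1]
NEG      → [-1]
PUSH 9   → [-1, 9]
OVER     → [-1, 9, -1]
ROT      → [9, -1, -1]
SWAP     → [9, -1, -1]
SWAP     → [9, -1, -1]
SWAP     → [9, -1, -1]
DUP      → [9, -1, -1, -1]
DUP      → [9, -1, -1, -1, -1]

5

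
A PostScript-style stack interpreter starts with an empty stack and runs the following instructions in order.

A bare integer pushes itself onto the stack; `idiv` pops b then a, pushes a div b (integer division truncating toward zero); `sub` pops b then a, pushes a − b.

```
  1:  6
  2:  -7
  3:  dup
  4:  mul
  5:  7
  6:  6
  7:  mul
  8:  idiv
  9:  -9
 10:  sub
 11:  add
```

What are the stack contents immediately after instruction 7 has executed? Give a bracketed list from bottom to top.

6   : 6
-7  : 6 -7
dup : 6 -7 -7
mul : 6 49
7   : 6 49 7
6   : 6 49 7 6
mul : 6 49 42

[6, 49, 42]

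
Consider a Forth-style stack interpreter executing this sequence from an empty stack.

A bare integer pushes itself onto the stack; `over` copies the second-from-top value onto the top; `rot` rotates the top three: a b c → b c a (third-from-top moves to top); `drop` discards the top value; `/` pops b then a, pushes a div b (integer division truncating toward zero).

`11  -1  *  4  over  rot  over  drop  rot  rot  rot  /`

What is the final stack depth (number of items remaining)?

2

11   → 11
-1   → 11 -1
*    → -11
4    → -11 4
over → -11 4 -11
rot  → 4 -11 -11
over → 4 -11 -11 -11
drop → 4 -11 -11
rot  → -11 -11 4
rot  → -11 4 -11
rot  → 4 -11 -11
/    → 4 1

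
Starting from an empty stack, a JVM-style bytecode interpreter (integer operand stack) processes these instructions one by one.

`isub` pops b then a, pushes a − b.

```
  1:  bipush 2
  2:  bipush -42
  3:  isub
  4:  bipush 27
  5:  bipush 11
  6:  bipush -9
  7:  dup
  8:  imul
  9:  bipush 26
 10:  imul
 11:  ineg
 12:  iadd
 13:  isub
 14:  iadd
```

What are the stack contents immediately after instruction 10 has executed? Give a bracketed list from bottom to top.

bipush 2    2
bipush -42  2 -42
isub        44
bipush 27   44 27
bipush 11   44 27 11
bipush -9   44 27 11 -9
dup         44 27 11 -9 -9
imul        44 27 11 81
bipush 26   44 27 11 81 26
imul        44 27 11 2106

[44, 27, 11, 2106]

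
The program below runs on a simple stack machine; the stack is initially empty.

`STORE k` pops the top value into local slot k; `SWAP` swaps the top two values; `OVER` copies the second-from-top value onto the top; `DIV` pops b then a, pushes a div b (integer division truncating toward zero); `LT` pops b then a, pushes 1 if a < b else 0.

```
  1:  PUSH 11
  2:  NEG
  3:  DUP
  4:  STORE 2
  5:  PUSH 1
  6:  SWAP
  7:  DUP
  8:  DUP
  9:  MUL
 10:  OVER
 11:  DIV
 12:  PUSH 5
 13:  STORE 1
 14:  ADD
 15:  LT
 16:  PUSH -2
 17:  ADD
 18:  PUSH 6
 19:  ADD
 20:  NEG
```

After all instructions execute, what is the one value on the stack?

PUSH 11 → [11]
NEG     → [-11]
DUP     → [-11, -11]
STORE 2 → [-11]
PUSH 1  → [-11, 1]
SWAP    → [1, -11]
DUP     → [1, -11, -11]
DUP     → [1, -11, -11, -11]
MUL     → [1, -11, 121]
OVER    → [1, -11, 121, -11]
DIV     → [1, -11, -11]
PUSH 5  → [1, -11, -11, 5]
STORE 1 → [1, -11, -11]
ADD     → [1, -22]
LT      → [0]
PUSH -2 → [0, -2]
ADD     → [-2]
PUSH 6  → [-2, 6]
ADD     → [4]
NEG     → [-4]

-4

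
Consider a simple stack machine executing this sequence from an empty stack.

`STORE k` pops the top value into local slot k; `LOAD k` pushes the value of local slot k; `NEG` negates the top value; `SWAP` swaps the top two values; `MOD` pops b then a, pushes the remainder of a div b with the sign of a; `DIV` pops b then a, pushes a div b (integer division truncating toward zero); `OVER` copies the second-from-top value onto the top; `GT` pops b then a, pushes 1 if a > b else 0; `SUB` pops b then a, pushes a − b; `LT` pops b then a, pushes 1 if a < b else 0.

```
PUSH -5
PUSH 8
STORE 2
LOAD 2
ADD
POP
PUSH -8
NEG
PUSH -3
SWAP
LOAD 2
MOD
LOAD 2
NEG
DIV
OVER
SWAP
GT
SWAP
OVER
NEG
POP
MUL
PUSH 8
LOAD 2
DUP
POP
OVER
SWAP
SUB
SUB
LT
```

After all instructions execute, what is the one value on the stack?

1

PUSH -5 → -5
PUSH 8  → -5 8
STORE 2 → -5
LOAD 2  → -5 8
ADD     → 3
POP     → (empty)
PUSH -8 → -8
NEG     → 8
PUSH -3 → 8 -3
SWAP    → -3 8
LOAD 2  → -3 8 8
MOD     → -3 0
LOAD 2  → -3 0 8
NEG     → -3 0 -8
DIV     → -3 0
OVER    → -3 0 -3
SWAP    → -3 -3 0
GT      → -3 0
SWAP    → 0 -3
OVER    → 0 -3 0
NEG     → 0 -3 0
POP     → 0 -3
MUL     → 0
PUSH 8  → 0 8
LOAD 2  → 0 8 8
DUP     → 0 8 8 8
POP     → 0 8 8
OVER    → 0 8 8 8
SWAP    → 0 8 8 8
SUB     → 0 8 0
SUB     → 0 8
LT      → 1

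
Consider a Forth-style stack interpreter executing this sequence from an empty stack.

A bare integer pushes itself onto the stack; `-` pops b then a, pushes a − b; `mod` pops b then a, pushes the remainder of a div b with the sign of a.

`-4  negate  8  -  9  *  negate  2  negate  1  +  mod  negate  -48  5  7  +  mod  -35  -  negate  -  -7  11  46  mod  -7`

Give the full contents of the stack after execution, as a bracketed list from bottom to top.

-4     → -4
negate → 4
8      → 4 8
-      → -4
9      → -4 9
*      → -36
negate → 36
2      → 36 2
negate → 36 -2
1      → 36 -2 1
+      → 36 -1
mod    → 0
negate → 0
-48    → 0 -48
5      → 0 -48 5
7      → 0 -48 5 7
+      → 0 -48 12
mod    → 0 0
-35    → 0 0 -35
-      → 0 35
negate → 0 -35
-      → 35
-7     → 35 -7
11     → 35 -7 11
46     → 35 -7 11 46
mod    → 35 -7 11
-7     → 35 -7 11 -7

[35, -7, 11, -7]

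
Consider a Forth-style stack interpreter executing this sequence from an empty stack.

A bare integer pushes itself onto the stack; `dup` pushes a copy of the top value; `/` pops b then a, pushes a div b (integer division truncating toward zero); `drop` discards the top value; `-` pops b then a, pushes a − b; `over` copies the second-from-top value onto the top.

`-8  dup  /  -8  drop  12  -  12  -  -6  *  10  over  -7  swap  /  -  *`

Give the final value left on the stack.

1380

-8   : -8
dup  : -8 -8
/    : 1
-8   : 1 -8
drop : 1
12   : 1 12
-    : -11
12   : -11 12
-    : -23
-6   : -23 -6
*    : 138
10   : 138 10
over : 138 10 138
-7   : 138 10 138 -7
swap : 138 10 -7 138
/    : 138 10 0
-    : 138 10
*    : 1380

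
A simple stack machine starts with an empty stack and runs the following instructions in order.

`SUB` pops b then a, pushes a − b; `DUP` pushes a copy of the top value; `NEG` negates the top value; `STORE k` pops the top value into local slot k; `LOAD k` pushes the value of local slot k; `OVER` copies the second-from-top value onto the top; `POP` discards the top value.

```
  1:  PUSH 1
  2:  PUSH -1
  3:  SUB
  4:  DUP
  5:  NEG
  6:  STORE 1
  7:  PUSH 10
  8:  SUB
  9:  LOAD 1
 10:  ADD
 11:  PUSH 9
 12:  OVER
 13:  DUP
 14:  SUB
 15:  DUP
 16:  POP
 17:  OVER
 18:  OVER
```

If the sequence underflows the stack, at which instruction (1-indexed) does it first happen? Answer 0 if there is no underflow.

0

PUSH 1  → 1
PUSH -1 → 1 -1
SUB     → 2
DUP     → 2 2
NEG     → 2 -2
STORE 1 → 2
PUSH 10 → 2 10
SUB     → -8
LOAD 1  → -8 -2
ADD     → -10
PUSH 9  → -10 9
OVER    → -10 9 -10
DUP     → -10 9 -10 -10
SUB     → -10 9 0
DUP     → -10 9 0 0
POP     → -10 9 0
OVER    → -10 9 0 9
OVER    → -10 9 0 9 0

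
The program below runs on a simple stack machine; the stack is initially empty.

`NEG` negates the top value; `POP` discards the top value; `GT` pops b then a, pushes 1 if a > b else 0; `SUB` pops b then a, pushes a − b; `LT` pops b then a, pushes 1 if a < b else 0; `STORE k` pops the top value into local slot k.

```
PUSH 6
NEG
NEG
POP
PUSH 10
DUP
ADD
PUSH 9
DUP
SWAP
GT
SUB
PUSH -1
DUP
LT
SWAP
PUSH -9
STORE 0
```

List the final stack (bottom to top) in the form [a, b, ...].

[0, 20]

PUSH 6  → [6]
NEG     → [-6]
NEG     → [6]
POP     → []
PUSH 10 → [10]
DUP     → [10, 10]
ADD     → [20]
PUSH 9  → [20, 9]
DUP     → [20, 9, 9]
SWAP    → [20, 9, 9]
GT      → [20, 0]
SUB     → [20]
PUSH -1 → [20, -1]
DUP     → [20, -1, -1]
LT      → [20, 0]
SWAP    → [0, 20]
PUSH -9 → [0, 20, -9]
STORE 0 → [0, 20]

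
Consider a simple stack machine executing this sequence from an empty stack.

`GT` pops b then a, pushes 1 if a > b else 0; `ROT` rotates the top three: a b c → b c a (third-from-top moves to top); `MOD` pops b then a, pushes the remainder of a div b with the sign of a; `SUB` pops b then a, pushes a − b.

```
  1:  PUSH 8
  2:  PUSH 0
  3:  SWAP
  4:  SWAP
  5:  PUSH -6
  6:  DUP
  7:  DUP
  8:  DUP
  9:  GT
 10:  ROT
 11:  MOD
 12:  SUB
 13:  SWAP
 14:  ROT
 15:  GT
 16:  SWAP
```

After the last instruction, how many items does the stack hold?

2

PUSH 8  : 8
PUSH 0  : 8 0
SWAP    : 0 8
SWAP    : 8 0
PUSH -6 : 8 0 -6
DUP     : 8 0 -6 -6
DUP     : 8 0 -6 -6 -6
DUP     : 8 0 -6 -6 -6 -6
GT      : 8 0 -6 -6 0
ROT     : 8 0 -6 0 -6
MOD     : 8 0 -6 0
SUB     : 8 0 -6
SWAP    : 8 -6 0
ROT     : -6 0 8
GT      : -6 0
SWAP    : 0 -6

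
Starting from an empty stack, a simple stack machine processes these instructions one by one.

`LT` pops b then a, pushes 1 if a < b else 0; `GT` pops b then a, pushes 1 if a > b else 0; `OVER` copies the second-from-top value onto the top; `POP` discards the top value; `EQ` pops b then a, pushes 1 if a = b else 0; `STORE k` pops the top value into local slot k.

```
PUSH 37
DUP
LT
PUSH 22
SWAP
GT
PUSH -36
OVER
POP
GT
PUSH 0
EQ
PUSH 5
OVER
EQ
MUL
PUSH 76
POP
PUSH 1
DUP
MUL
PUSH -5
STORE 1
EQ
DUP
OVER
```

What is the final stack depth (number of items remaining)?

PUSH 37  : [37]
DUP      : [37, 37]
LT       : [0]
PUSH 22  : [0, 22]
SWAP     : [22, 0]
GT       : [1]
PUSH -36 : [1, -36]
OVER     : [1, -36, 1]
POP      : [1, -36]
GT       : [1]
PUSH 0   : [1, 0]
EQ       : [0]
PUSH 5   : [0, 5]
OVER     : [0, 5, 0]
EQ       : [0, 0]
MUL      : [0]
PUSH 76  : [0, 76]
POP      : [0]
PUSH 1   : [0, 1]
DUP      : [0, 1, 1]
MUL      : [0, 1]
PUSH -5  : [0, 1, -5]
STORE 1  : [0, 1]
EQ       : [0]
DUP      : [0, 0]
OVER     : [0, 0, 0]

3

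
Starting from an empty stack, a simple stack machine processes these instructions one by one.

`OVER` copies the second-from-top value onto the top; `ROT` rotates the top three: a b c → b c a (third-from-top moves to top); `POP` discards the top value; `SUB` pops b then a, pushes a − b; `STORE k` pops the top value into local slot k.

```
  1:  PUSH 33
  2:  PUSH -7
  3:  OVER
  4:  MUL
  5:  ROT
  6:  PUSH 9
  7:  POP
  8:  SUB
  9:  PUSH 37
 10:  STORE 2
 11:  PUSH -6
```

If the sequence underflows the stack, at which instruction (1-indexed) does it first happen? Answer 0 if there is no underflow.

PUSH 33  33
PUSH -7  33 -7
OVER     33 -7 33
MUL      33 -231
ROT  — needs 3 operands, stack has 2 → underflow

5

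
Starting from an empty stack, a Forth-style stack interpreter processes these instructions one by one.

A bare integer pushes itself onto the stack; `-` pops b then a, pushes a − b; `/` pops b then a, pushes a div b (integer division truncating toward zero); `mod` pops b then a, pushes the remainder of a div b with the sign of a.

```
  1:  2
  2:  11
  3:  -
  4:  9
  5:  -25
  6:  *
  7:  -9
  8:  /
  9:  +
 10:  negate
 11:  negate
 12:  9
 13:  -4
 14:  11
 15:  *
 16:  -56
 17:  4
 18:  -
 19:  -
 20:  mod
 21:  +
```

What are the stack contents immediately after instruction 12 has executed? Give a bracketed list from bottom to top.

[16, 9]

2       2
11      2 11
-       -9
9       -9 9
-25     -9 9 -25
*       -9 -225
-9      -9 -225 -9
/       -9 25
+       16
negate  -16
negate  16
9       16 9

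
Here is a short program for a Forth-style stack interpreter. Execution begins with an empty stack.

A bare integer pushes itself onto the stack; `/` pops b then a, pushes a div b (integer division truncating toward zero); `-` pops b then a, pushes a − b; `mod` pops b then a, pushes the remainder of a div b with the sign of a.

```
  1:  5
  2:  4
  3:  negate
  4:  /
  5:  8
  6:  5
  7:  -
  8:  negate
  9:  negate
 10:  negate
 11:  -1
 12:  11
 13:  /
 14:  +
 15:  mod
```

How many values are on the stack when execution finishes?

5       5
4       5 4
negate  5 -4
/       -1
8       -1 8
5       -1 8 5
-       -1 3
negate  -1 -3
negate  -1 3
negate  -1 -3
-1      -1 -3 -1
11      -1 -3 -1 11
/       -1 -3 0
+       -1 -3
mod     -1

1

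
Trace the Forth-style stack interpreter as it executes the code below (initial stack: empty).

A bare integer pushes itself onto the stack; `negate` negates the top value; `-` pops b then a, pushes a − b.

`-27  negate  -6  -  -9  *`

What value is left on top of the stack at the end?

-297

-27    : [-27]
negate : [27]
-6     : [27, -6]
-      : [33]
-9     : [33, -9]
*      : [-297]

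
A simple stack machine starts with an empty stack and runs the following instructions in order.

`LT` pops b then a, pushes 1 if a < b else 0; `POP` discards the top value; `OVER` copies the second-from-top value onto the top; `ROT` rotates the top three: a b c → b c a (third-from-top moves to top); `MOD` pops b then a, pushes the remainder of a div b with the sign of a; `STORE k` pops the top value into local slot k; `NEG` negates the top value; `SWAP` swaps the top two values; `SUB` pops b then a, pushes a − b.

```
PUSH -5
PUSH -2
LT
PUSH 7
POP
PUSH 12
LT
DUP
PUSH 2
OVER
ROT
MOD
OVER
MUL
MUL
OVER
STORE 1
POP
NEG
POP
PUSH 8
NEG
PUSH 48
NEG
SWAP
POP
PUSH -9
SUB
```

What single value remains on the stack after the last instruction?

-39

PUSH -5 -> -5
PUSH -2 -> -5 -2
LT      -> 1
PUSH 7  -> 1 7
POP     -> 1
PUSH 12 -> 1 12
LT      -> 1
DUP     -> 1 1
PUSH 2  -> 1 1 2
OVER    -> 1 1 2 1
ROT     -> 1 2 1 1
MOD     -> 1 2 0
OVER    -> 1 2 0 2
MUL     -> 1 2 0
MUL     -> 1 0
OVER    -> 1 0 1
STORE 1 -> 1 0
POP     -> 1
NEG     -> -1
POP     -> (empty)
PUSH 8  -> 8
NEG     -> -8
PUSH 48 -> -8 48
NEG     -> -8 -48
SWAP    -> -48 -8
POP     -> -48
PUSH -9 -> -48 -9
SUB     -> -39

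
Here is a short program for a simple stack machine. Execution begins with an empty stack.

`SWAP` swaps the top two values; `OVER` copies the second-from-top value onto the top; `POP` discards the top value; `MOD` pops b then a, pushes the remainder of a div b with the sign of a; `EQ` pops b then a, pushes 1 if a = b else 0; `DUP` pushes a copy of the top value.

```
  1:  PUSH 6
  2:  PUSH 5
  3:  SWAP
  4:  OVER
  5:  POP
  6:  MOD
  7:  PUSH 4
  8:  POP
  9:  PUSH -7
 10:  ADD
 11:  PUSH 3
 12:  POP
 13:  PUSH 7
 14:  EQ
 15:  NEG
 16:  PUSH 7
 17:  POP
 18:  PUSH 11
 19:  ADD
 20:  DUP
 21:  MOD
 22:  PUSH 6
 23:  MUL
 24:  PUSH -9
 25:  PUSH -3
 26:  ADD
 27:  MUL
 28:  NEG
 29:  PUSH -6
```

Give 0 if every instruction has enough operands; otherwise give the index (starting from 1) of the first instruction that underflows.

0

PUSH 6  : [6]
PUSH 5  : [6, 5]
SWAP    : [5, 6]
OVER    : [5, 6, 5]
POP     : [5, 6]
MOD     : [5]
PUSH 4  : [5, 4]
POP     : [5]
PUSH -7 : [5, -7]
ADD     : [-2]
PUSH 3  : [-2, 3]
POP     : [-2]
PUSH 7  : [-2, 7]
EQ      : [0]
NEG     : [0]
PUSH 7  : [0, 7]
POP     : [0]
PUSH 11 : [0, 11]
ADD     : [11]
DUP     : [11, 11]
MOD     : [0]
PUSH 6  : [0, 6]
MUL     : [0]
PUSH -9 : [0, -9]
PUSH -3 : [0, -9, -3]
ADD     : [0, -12]
MUL     : [0]
NEG     : [0]
PUSH -6 : [0, -6]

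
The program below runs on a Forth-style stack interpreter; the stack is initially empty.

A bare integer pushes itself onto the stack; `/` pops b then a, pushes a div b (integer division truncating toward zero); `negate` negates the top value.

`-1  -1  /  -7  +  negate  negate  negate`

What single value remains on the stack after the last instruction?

-1     → -1
-1     → -1 -1
/      → 1
-7     → 1 -7
+      → -6
negate → 6
negate → -6
negate → 6

6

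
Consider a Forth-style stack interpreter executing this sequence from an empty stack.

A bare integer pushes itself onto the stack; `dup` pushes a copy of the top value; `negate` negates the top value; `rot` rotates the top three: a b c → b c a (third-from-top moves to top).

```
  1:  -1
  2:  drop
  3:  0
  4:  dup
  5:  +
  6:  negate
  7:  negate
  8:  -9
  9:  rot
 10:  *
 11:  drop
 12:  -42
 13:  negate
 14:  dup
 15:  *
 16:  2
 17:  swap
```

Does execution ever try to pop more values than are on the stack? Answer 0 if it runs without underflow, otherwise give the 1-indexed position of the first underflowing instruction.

-1     : [-1]
drop   : []
0      : [0]
dup    : [0, 0]
+      : [0]
negate : [0]
negate : [0]
-9     : [0, -9]
rot  — needs 3 operands, stack has 2 → underflow

9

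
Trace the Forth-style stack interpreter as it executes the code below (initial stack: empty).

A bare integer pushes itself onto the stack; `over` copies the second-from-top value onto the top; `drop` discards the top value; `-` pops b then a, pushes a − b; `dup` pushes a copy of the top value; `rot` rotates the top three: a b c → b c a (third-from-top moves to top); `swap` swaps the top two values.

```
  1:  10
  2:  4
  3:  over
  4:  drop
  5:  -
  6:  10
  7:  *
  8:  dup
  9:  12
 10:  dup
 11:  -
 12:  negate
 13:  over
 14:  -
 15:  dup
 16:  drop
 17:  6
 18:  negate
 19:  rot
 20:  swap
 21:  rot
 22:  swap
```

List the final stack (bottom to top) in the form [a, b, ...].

[60, 60, -60, -6]

10     : [10]
4      : [10, 4]
over   : [10, 4, 10]
drop   : [10, 4]
-      : [6]
10     : [6, 10]
*      : [60]
dup    : [60, 60]
12     : [60, 60, 12]
dup    : [60, 60, 12, 12]
-      : [60, 60, 0]
negate : [60, 60, 0]
over   : [60, 60, 0, 60]
-      : [60, 60, -60]
dup    : [60, 60, -60, -60]
drop   : [60, 60, -60]
6      : [60, 60, -60, 6]
negate : [60, 60, -60, -6]
rot    : [60, -60, -6, 60]
swap   : [60, -60, 60, -6]
rot    : [60, 60, -6, -60]
swap   : [60, 60, -60, -6]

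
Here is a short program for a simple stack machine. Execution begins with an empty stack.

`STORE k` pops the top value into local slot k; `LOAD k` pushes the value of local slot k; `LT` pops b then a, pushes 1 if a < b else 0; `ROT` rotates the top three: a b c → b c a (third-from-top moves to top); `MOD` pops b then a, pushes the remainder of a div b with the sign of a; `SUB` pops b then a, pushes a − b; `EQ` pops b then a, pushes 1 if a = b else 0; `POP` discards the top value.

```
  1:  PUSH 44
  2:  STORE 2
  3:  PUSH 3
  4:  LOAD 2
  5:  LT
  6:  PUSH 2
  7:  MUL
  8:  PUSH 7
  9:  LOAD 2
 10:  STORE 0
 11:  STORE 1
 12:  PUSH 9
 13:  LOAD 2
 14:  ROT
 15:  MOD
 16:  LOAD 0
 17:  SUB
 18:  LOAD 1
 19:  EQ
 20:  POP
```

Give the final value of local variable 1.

PUSH 44 -> [44]
STORE 2 -> []
PUSH 3  -> [3]
LOAD 2  -> [3, 44]
LT      -> [1]
PUSH 2  -> [1, 2]
MUL     -> [2]
PUSH 7  -> [2, 7]
LOAD 2  -> [2, 7, 44]
STORE 0 -> [2, 7]
STORE 1 -> [2]
PUSH 9  -> [2, 9]
LOAD 2  -> [2, 9, 44]
ROT     -> [9, 44, 2]
MOD     -> [9, 0]
LOAD 0  -> [9, 0, 44]
SUB     -> [9, -44]
LOAD 1  -> [9, -44, 7]
EQ      -> [9, 0]
POP     -> [9]

7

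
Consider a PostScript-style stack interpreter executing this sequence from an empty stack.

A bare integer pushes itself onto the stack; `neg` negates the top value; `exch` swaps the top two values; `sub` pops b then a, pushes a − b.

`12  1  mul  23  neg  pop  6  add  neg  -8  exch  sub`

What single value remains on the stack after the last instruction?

12    12
1     12 1
mul   12
23    12 23
neg   12 -23
pop   12
6     12 6
add   18
neg   -18
-8    -18 -8
exch  -8 -18
sub   10

10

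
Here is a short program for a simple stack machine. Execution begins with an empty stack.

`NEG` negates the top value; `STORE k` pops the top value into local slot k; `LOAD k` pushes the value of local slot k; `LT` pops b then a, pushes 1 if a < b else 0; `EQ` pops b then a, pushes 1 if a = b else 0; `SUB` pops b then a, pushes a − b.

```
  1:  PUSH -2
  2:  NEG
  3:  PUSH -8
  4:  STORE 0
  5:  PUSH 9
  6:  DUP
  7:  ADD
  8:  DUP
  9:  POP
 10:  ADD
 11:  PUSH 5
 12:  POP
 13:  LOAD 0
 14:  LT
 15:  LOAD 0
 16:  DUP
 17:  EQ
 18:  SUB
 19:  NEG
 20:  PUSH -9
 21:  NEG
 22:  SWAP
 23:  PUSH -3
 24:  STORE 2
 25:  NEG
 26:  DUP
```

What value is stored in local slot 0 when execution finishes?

-8

PUSH -2 : [-2]
NEG     : [2]
PUSH -8 : [2, -8]
STORE 0 : [2]
PUSH 9  : [2, 9]
DUP     : [2, 9, 9]
ADD     : [2, 18]
DUP     : [2, 18, 18]
POP     : [2, 18]
ADD     : [20]
PUSH 5  : [20, 5]
POP     : [20]
LOAD 0  : [20, -8]
LT      : [0]
LOAD 0  : [0, -8]
DUP     : [0, -8, -8]
EQ      : [0, 1]
SUB     : [-1]
NEG     : [1]
PUSH -9 : [1, -9]
NEG     : [1, 9]
SWAP    : [9, 1]
PUSH -3 : [9, 1, -3]
STORE 2 : [9, 1]
NEG     : [9, -1]
DUP     : [9, -1, -1]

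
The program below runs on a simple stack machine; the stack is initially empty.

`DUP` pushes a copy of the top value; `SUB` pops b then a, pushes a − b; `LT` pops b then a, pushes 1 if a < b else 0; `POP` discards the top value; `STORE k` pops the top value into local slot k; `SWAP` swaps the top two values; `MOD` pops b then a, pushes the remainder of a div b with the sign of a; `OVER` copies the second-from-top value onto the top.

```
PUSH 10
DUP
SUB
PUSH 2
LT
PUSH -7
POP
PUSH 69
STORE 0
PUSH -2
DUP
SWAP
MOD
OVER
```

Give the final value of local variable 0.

PUSH 10 → 10
DUP     → 10 10
SUB     → 0
PUSH 2  → 0 2
LT      → 1
PUSH -7 → 1 -7
POP     → 1
PUSH 69 → 1 69
STORE 0 → 1
PUSH -2 → 1 -2
DUP     → 1 -2 -2
SWAP    → 1 -2 -2
MOD     → 1 0
OVER    → 1 0 1

69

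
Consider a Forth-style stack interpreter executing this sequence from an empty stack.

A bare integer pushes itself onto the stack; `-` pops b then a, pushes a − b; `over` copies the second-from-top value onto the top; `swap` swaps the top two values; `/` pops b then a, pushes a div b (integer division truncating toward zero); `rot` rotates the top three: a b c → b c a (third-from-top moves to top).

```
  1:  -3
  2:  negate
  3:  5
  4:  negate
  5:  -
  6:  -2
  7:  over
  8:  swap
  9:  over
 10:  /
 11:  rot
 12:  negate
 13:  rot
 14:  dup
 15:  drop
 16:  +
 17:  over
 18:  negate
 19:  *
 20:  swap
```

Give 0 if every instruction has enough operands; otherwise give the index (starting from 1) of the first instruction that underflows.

-3     -> -3
negate -> 3
5      -> 3 5
negate -> 3 -5
-      -> 8
-2     -> 8 -2
over   -> 8 -2 8
swap   -> 8 8 -2
over   -> 8 8 -2 8
/      -> 8 8 0
rot    -> 8 0 8
negate -> 8 0 -8
rot    -> 0 -8 8
dup    -> 0 -8 8 8
drop   -> 0 -8 8
+      -> 0 0
over   -> 0 0 0
negate -> 0 0 0
*      -> 0 0
swap   -> 0 0

0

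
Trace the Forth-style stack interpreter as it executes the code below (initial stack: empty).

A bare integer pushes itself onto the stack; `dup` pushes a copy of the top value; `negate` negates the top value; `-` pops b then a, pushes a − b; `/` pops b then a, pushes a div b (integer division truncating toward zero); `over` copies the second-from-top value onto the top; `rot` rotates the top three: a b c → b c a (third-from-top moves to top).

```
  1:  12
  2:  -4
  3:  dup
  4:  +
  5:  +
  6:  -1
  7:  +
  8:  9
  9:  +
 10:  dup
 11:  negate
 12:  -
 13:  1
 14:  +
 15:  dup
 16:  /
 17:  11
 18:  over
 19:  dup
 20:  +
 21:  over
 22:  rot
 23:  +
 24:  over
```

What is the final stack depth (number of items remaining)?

4

12     → [12]
-4     → [12, -4]
dup    → [12, -4, -4]
+      → [12, -8]
+      → [4]
-1     → [4, -1]
+      → [3]
9      → [3, 9]
+      → [12]
dup    → [12, 12]
negate → [12, -12]
-      → [24]
1      → [24, 1]
+      → [25]
dup    → [25, 25]
/      → [1]
11     → [1, 11]
over   → [1, 11, 1]
dup    → [1, 11, 1, 1]
+      → [1, 11, 2]
over   → [1, 11, 2, 11]
rot    → [1, 2, 11, 11]
+      → [1, 2, 22]
over   → [1, 2, 22, 2]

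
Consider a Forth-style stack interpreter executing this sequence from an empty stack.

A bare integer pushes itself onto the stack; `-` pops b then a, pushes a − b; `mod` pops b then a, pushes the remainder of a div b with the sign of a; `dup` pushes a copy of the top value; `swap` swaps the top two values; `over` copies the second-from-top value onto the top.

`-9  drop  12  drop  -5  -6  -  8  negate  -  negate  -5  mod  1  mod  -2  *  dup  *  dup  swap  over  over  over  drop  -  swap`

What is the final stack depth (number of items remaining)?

3

-9     -> [-9]
drop   -> []
12     -> [12]
drop   -> []
-5     -> [-5]
-6     -> [-5, -6]
-      -> [1]
8      -> [1, 8]
negate -> [1, -8]
-      -> [9]
negate -> [-9]
-5     -> [-9, -5]
mod    -> [-4]
1      -> [-4, 1]
mod    -> [0]
-2     -> [0, -2]
*      -> [0]
dup    -> [0, 0]
*      -> [0]
dup    -> [0, 0]
swap   -> [0, 0]
over   -> [0, 0, 0]
over   -> [0, 0, 0, 0]
over   -> [0, 0, 0, 0, 0]
drop   -> [0, 0, 0, 0]
-      -> [0, 0, 0]
swap   -> [0, 0, 0]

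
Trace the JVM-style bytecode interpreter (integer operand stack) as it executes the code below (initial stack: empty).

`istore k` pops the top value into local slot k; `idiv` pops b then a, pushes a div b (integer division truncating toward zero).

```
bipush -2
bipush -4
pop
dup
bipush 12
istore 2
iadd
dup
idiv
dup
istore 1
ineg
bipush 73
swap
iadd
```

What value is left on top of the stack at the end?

bipush -2  [-2]
bipush -4  [-2, -4]
pop        [-2]
dup        [-2, -2]
bipush 12  [-2, -2, 12]
istore 2   [-2, -2]
iadd       [-4]
dup        [-4, -4]
idiv       [1]
dup        [1, 1]
istore 1   [1]
ineg       [-1]
bipush 73  [-1, 73]
swap       [73, -1]
iadd       [72]

72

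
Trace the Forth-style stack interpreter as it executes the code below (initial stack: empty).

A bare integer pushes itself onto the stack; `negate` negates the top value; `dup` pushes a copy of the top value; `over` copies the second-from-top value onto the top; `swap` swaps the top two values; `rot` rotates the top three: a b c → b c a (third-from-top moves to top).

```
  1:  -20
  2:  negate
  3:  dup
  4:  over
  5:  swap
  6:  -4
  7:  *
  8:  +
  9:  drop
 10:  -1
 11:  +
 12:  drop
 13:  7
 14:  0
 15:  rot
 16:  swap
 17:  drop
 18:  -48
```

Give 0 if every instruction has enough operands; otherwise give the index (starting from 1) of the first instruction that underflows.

-20     -20
negate  20
dup     20 20
over    20 20 20
swap    20 20 20
-4      20 20 20 -4
*       20 20 -80
+       20 -60
drop    20
-1      20 -1
+       19
drop    (empty)
7       7
0       7 0
rot  — needs 3 operands, stack has 2 → underflow

15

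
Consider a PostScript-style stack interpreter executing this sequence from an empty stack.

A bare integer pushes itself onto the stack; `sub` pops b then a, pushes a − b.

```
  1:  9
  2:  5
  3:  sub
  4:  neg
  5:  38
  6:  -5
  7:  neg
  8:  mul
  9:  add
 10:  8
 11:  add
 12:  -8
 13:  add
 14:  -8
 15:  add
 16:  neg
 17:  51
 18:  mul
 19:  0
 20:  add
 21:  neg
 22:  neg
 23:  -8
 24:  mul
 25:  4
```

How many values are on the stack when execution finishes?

2

9    [9]
5    [9, 5]
sub  [4]
neg  [-4]
38   [-4, 38]
-5   [-4, 38, -5]
neg  [-4, 38, 5]
mul  [-4, 190]
add  [186]
8    [186, 8]
add  [194]
-8   [194, -8]
add  [186]
-8   [186, -8]
add  [178]
neg  [-178]
51   [-178, 51]
mul  [-9078]
0    [-9078, 0]
add  [-9078]
neg  [9078]
neg  [-9078]
-8   [-9078, -8]
mul  [72624]
4    [72624, 4]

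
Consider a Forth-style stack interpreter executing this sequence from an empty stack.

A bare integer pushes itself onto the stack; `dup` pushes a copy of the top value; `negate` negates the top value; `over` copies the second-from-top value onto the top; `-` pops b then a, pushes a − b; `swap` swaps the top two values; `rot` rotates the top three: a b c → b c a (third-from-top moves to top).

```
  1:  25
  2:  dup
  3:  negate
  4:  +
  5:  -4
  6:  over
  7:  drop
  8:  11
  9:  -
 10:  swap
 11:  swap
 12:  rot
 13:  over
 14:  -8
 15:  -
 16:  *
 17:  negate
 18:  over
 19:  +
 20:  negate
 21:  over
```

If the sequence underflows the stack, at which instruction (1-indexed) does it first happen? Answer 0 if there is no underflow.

25     -> 25
dup    -> 25 25
negate -> 25 -25
+      -> 0
-4     -> 0 -4
over   -> 0 -4 0
drop   -> 0 -4
11     -> 0 -4 11
-      -> 0 -15
swap   -> -15 0
swap   -> 0 -15
rot  — needs 3 operands, stack has 2 → underflow

12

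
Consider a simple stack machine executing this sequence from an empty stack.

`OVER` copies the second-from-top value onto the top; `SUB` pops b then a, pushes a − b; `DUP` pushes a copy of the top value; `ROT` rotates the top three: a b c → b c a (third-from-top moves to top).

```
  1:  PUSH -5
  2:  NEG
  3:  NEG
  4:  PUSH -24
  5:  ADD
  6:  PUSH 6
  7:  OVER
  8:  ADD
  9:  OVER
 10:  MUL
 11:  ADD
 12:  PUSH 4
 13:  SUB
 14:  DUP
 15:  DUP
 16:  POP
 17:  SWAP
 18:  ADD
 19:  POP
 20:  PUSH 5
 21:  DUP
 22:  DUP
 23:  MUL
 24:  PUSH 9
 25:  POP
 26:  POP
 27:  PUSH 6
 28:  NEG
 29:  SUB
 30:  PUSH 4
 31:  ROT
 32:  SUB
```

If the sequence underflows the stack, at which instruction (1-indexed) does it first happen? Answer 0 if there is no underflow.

PUSH -5  -> -5
NEG      -> 5
NEG      -> -5
PUSH -24 -> -5 -24
ADD      -> -29
PUSH 6   -> -29 6
OVER     -> -29 6 -29
ADD      -> -29 -23
OVER     -> -29 -23 -29
MUL      -> -29 667
ADD      -> 638
PUSH 4   -> 638 4
SUB      -> 634
DUP      -> 634 634
DUP      -> 634 634 634
POP      -> 634 634
SWAP     -> 634 634
ADD      -> 1268
POP      -> (empty)
PUSH 5   -> 5
DUP      -> 5 5
DUP      -> 5 5 5
MUL      -> 5 25
PUSH 9   -> 5 25 9
POP      -> 5 25
POP      -> 5
PUSH 6   -> 5 6
NEG      -> 5 -6
SUB      -> 11
PUSH 4   -> 11 4
ROT  — needs 3 operands, stack has 2 → underflow

31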